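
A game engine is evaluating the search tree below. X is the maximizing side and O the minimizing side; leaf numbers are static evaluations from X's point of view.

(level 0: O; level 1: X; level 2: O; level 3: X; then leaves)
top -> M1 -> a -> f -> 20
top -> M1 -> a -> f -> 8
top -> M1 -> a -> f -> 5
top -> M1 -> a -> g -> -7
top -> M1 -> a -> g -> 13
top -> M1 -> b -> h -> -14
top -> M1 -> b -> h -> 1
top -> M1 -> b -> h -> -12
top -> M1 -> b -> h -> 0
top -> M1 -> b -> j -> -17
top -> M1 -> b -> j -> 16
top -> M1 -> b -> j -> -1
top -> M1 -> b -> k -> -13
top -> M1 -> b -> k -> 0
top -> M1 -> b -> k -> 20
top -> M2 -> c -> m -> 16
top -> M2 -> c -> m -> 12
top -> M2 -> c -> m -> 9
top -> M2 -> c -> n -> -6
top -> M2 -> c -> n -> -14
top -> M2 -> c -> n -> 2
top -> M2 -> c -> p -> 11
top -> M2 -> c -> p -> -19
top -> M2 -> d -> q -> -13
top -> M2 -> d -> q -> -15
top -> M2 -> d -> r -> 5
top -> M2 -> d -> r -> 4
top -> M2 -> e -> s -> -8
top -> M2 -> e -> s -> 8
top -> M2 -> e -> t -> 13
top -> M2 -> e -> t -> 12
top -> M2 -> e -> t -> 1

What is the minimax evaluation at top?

8

f (X): max(20, 8, 5) = 20
g (X): max(-7, 13) = 13
a (O): min(20, 13) = 13
h (X): max(-14, 1, -12, 0) = 1
j (X): max(-17, 16, -1) = 16
k (X): max(-13, 0, 20) = 20
b (O): min(1, 16, 20) = 1
M1 (X): max(13, 1) = 13
m (X): max(16, 12, 9) = 16
n (X): max(-6, -14, 2) = 2
p (X): max(11, -19) = 11
c (O): min(16, 2, 11) = 2
q (X): max(-13, -15) = -13
r (X): max(5, 4) = 5
d (O): min(-13, 5) = -13
s (X): max(-8, 8) = 8
t (X): max(13, 12, 1) = 13
e (O): min(8, 13) = 8
M2 (X): max(2, -13, 8) = 8
top (O): min(13, 8) = 8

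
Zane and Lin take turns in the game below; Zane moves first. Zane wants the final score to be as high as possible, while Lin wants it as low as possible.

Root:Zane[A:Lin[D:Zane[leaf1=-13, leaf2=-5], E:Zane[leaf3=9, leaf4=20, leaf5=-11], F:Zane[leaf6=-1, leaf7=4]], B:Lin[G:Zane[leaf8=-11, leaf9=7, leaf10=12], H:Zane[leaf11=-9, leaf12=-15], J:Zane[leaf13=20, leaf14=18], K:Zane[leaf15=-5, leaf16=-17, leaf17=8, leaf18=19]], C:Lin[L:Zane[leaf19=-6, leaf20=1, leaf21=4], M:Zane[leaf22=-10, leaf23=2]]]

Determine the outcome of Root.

D (Zane): max(-13, -5) = -5
E (Zane): max(9, 20, -11) = 20
F (Zane): max(-1, 4) = 4
A (Lin): min(-5, 20, 4) = -5
G (Zane): max(-11, 7, 12) = 12
H (Zane): max(-9, -15) = -9
J (Zane): max(20, 18) = 20
K (Zane): max(-5, -17, 8, 19) = 19
B (Lin): min(12, -9, 20, 19) = -9
L (Zane): max(-6, 1, 4) = 4
M (Zane): max(-10, 2) = 2
C (Lin): min(4, 2) = 2
Root (Zane): max(-5, -9, 2) = 2

2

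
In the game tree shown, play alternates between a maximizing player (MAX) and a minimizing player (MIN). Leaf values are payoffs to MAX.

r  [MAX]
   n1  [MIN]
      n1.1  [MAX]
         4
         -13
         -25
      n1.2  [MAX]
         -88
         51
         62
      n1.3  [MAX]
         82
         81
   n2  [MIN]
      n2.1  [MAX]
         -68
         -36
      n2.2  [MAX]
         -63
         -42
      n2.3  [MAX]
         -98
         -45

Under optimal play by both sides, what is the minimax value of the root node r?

4

n1.1 (MAX): max(4, -13, -25) = 4
n1.2 (MAX): max(-88, 51, 62) = 62
n1.3 (MAX): max(82, 81) = 82
n1 (MIN): min(4, 62, 82) = 4
n2.1 (MAX): max(-68, -36) = -36
n2.2 (MAX): max(-63, -42) = -42
n2.3 (MAX): max(-98, -45) = -45
n2 (MIN): min(-36, -42, -45) = -45
r (MAX): max(4, -45) = 4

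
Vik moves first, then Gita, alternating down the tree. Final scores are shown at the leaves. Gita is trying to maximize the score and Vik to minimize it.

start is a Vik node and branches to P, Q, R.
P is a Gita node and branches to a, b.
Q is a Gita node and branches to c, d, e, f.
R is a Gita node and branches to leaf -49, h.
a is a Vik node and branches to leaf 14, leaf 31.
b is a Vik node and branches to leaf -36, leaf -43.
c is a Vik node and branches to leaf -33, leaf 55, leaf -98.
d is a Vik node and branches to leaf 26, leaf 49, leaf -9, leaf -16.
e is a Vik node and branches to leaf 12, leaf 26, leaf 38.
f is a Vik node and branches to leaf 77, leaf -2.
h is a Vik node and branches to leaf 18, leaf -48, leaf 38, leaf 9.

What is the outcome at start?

-48

a (Vik): min(14, 31) = 14
b (Vik): min(-36, -43) = -43
P (Gita): max(14, -43) = 14
c (Vik): min(-33, 55, -98) = -98
d (Vik): min(26, 49, -9, -16) = -16
e (Vik): min(12, 26, 38) = 12
f (Vik): min(77, -2) = -2
Q (Gita): max(-98, -16, 12, -2) = 12
h (Vik): min(18, -48, 38, 9) = -48
R (Gita): max(-49, -48) = -48
start (Vik): min(14, 12, -48) = -48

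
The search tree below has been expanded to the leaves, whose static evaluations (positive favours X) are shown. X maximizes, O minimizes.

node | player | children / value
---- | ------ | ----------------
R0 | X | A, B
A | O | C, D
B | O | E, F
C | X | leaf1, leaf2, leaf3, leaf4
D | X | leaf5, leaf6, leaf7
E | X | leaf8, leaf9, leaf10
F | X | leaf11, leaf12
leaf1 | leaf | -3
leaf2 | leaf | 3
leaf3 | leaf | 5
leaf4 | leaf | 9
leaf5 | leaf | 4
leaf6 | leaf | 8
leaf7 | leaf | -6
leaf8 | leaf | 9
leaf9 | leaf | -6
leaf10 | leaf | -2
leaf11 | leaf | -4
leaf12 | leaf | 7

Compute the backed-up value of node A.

C (X): max(-3, 3, 5, 9) = 9
D (X): max(4, 8, -6) = 8
A (O): min(9, 8) = 8

8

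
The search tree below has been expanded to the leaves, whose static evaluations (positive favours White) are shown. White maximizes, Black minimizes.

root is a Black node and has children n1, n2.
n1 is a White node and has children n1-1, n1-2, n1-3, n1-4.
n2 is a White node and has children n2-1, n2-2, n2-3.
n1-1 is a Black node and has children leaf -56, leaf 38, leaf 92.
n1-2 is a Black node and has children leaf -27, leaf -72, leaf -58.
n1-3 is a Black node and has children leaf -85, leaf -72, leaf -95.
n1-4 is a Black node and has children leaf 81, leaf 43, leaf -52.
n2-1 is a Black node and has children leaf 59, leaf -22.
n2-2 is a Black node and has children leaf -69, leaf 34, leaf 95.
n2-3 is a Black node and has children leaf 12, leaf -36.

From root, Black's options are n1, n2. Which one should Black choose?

n1

n1-1 (Black): min(-56, 38, 92) = -56
n1-2 (Black): min(-27, -72, -58) = -72
n1-3 (Black): min(-85, -72, -95) = -95
n1-4 (Black): min(81, 43, -52) = -52
n1 (White): max(-56, -72, -95, -52) = -52
n2-1 (Black): min(59, -22) = -22
n2-2 (Black): min(-69, 34, 95) = -69
n2-3 (Black): min(12, -36) = -36
n2 (White): max(-22, -69, -36) = -22
root (Black): min(-52, -22) = -52
Black at root wants the lowest of {n1=-52, n2=-22}, so chooses n1.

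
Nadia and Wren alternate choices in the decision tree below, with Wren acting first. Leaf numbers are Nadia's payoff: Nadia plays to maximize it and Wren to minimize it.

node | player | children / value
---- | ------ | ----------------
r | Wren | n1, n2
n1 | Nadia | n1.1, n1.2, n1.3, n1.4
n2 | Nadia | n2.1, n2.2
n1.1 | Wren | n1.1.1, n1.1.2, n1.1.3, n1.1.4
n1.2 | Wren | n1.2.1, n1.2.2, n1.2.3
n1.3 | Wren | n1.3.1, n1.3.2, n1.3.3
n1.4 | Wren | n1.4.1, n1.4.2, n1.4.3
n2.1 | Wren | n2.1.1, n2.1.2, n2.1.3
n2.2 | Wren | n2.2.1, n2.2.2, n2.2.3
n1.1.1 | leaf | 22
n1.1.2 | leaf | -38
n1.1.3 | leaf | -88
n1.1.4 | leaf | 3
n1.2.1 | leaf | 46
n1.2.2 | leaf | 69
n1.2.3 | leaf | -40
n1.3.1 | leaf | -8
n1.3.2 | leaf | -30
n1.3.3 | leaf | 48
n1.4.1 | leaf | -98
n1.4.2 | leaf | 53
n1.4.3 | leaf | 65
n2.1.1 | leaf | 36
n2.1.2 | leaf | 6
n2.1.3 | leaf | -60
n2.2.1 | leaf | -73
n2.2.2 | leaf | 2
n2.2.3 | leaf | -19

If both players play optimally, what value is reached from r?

-60

n1.1 (Wren): min(22, -38, -88, 3) = -88
n1.2 (Wren): min(46, 69, -40) = -40
n1.3 (Wren): min(-8, -30, 48) = -30
n1.4 (Wren): min(-98, 53, 65) = -98
n1 (Nadia): max(-88, -40, -30, -98) = -30
n2.1 (Wren): min(36, 6, -60) = -60
n2.2 (Wren): min(-73, 2, -19) = -73
n2 (Nadia): max(-60, -73) = -60
r (Wren): min(-30, -60) = -60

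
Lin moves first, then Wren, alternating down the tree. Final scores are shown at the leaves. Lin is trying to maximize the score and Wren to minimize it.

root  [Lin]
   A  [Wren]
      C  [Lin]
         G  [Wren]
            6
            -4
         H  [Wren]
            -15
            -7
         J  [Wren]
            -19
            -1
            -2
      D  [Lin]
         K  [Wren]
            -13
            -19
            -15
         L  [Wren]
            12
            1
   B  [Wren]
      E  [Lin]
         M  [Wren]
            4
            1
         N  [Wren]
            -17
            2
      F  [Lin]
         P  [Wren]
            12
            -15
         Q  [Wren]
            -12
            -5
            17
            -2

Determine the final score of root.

-4

G (Wren): min(6, -4) = -4
H (Wren): min(-15, -7) = -15
J (Wren): min(-19, -1, -2) = -19
C (Lin): max(-4, -15, -19) = -4
K (Wren): min(-13, -19, -15) = -19
L (Wren): min(12, 1) = 1
D (Lin): max(-19, 1) = 1
A (Wren): min(-4, 1) = -4
M (Wren): min(4, 1) = 1
N (Wren): min(-17, 2) = -17
E (Lin): max(1, -17) = 1
P (Wren): min(12, -15) = -15
Q (Wren): min(-12, -5, 17, -2) = -12
F (Lin): max(-15, -12) = -12
B (Wren): min(1, -12) = -12
root (Lin): max(-4, -12) = -4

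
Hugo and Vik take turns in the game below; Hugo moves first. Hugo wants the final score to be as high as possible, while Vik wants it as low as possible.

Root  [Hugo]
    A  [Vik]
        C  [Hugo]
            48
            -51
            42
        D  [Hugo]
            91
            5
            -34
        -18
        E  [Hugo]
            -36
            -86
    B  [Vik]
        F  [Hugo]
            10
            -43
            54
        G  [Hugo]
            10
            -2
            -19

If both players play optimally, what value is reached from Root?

10

C (Hugo): max(48, -51, 42) = 48
D (Hugo): max(91, 5, -34) = 91
E (Hugo): max(-36, -86) = -36
A (Vik): min(48, 91, -18, -36) = -36
F (Hugo): max(10, -43, 54) = 54
G (Hugo): max(10, -2, -19) = 10
B (Vik): min(54, 10) = 10
Root (Hugo): max(-36, 10) = 10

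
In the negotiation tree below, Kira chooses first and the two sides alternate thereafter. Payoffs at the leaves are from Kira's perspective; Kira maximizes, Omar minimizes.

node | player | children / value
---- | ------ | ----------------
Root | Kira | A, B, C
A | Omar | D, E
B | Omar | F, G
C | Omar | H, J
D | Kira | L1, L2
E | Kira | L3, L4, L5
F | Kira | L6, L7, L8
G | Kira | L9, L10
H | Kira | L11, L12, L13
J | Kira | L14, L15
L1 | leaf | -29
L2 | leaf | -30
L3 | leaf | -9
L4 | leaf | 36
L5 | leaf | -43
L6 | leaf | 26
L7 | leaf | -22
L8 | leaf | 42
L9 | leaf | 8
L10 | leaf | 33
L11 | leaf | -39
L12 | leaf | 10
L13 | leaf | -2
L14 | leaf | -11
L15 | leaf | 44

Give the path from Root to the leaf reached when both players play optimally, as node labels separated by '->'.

Root -> B -> G -> L10

D (Kira): max(-29, -30) = -29
E (Kira): max(-9, 36, -43) = 36
A (Omar): min(-29, 36) = -29
F (Kira): max(26, -22, 42) = 42
G (Kira): max(8, 33) = 33
B (Omar): min(42, 33) = 33
H (Kira): max(-39, 10, -2) = 10
J (Kira): max(-11, 44) = 44
C (Omar): min(10, 44) = 10
Root (Kira): max(-29, 33, 10) = 33
At Root, Kira picks B (highest: 33).
At B, Omar picks G (lowest: 33).
At G, Kira picks L10 (highest: 33).
Terminal value 33.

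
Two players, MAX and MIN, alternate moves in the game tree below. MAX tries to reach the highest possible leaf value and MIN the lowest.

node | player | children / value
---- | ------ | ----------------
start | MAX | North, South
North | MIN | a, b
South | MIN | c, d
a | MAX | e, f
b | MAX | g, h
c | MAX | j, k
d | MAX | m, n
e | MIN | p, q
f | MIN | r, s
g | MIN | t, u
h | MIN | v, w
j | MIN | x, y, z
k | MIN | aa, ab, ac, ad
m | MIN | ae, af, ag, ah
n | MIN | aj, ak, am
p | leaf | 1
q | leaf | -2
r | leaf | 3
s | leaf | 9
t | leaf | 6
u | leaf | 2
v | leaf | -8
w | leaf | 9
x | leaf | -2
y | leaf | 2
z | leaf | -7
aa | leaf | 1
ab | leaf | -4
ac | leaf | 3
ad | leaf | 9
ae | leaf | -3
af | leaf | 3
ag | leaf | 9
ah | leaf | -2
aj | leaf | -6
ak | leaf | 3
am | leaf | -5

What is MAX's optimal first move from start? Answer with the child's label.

North

e (MIN): min(1, -2) = -2
f (MIN): min(3, 9) = 3
a (MAX): max(-2, 3) = 3
g (MIN): min(6, 2) = 2
h (MIN): min(-8, 9) = -8
b (MAX): max(2, -8) = 2
North (MIN): min(3, 2) = 2
j (MIN): min(-2, 2, -7) = -7
k (MIN): min(1, -4, 3, 9) = -4
c (MAX): max(-7, -4) = -4
m (MIN): min(-3, 3, 9, -2) = -3
n (MIN): min(-6, 3, -5) = -6
d (MAX): max(-3, -6) = -3
South (MIN): min(-4, -3) = -4
start (MAX): max(2, -4) = 2
MAX at start wants the highest of {North=2, South=-4}, so chooses North.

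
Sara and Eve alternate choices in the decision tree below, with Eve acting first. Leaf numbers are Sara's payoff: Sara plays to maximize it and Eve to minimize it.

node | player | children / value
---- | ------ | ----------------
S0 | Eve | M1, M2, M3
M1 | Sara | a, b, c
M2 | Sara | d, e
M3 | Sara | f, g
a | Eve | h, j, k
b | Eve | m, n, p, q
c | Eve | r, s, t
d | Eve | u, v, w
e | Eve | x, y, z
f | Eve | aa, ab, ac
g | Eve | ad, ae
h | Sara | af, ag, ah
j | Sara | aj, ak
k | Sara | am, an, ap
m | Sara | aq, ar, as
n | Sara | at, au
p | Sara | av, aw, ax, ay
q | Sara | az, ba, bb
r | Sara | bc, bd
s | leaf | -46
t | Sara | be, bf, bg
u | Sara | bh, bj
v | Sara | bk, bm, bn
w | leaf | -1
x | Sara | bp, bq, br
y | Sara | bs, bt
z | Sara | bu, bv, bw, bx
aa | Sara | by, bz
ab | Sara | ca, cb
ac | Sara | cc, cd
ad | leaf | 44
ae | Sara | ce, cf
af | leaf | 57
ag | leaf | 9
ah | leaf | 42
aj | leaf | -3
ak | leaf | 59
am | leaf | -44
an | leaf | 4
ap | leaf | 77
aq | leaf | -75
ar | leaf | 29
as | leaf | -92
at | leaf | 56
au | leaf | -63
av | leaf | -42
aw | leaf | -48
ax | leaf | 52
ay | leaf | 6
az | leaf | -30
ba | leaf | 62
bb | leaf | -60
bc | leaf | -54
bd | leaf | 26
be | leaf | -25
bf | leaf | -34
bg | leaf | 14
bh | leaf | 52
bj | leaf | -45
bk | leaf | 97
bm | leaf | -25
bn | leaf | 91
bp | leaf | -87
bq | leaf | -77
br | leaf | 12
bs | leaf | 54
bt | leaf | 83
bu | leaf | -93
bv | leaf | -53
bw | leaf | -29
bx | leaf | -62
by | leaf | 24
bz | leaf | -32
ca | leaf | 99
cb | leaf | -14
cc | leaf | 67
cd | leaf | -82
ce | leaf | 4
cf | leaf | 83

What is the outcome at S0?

-1

h (Sara): max(57, 9, 42) = 57
j (Sara): max(-3, 59) = 59
k (Sara): max(-44, 4, 77) = 77
a (Eve): min(57, 59, 77) = 57
m (Sara): max(-75, 29, -92) = 29
n (Sara): max(56, -63) = 56
p (Sara): max(-42, -48, 52, 6) = 52
q (Sara): max(-30, 62, -60) = 62
b (Eve): min(29, 56, 52, 62) = 29
r (Sara): max(-54, 26) = 26
t (Sara): max(-25, -34, 14) = 14
c (Eve): min(26, -46, 14) = -46
M1 (Sara): max(57, 29, -46) = 57
u (Sara): max(52, -45) = 52
v (Sara): max(97, -25, 91) = 97
d (Eve): min(52, 97, -1) = -1
x (Sara): max(-87, -77, 12) = 12
y (Sara): max(54, 83) = 83
z (Sara): max(-93, -53, -29, -62) = -29
e (Eve): min(12, 83, -29) = -29
M2 (Sara): max(-1, -29) = -1
aa (Sara): max(24, -32) = 24
ab (Sara): max(99, -14) = 99
ac (Sara): max(67, -82) = 67
f (Eve): min(24, 99, 67) = 24
ae (Sara): max(4, 83) = 83
g (Eve): min(44, 83) = 44
M3 (Sara): max(24, 44) = 44
S0 (Eve): min(57, -1, 44) = -1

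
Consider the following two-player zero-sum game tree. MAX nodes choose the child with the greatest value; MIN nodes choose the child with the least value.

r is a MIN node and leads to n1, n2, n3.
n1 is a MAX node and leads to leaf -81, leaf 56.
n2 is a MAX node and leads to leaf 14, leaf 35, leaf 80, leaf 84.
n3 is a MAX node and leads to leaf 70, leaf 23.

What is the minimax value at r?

56

n1 (MAX): max(-81, 56) = 56
n2 (MAX): max(14, 35, 80, 84) = 84
n3 (MAX): max(70, 23) = 70
r (MIN): min(56, 84, 70) = 56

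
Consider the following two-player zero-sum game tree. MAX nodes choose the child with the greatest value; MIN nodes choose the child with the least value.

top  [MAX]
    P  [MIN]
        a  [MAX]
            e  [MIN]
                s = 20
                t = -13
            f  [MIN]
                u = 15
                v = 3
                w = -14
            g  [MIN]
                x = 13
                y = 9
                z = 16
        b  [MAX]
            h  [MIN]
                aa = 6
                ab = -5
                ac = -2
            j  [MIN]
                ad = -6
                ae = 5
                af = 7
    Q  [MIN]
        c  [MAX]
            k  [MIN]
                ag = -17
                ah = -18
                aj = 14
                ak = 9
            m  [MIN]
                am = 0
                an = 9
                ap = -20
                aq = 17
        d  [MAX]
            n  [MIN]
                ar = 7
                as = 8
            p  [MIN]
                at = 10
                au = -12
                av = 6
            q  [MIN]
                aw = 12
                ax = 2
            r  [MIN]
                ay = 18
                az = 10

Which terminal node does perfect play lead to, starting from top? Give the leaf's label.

e (MIN): min(20, -13) = -13
f (MIN): min(15, 3, -14) = -14
g (MIN): min(13, 9, 16) = 9
a (MAX): max(-13, -14, 9) = 9
h (MIN): min(6, -5, -2) = -5
j (MIN): min(-6, 5, 7) = -6
b (MAX): max(-5, -6) = -5
P (MIN): min(9, -5) = -5
k (MIN): min(-17, -18, 14, 9) = -18
m (MIN): min(0, 9, -20, 17) = -20
c (MAX): max(-18, -20) = -18
n (MIN): min(7, 8) = 7
p (MIN): min(10, -12, 6) = -12
q (MIN): min(12, 2) = 2
r (MIN): min(18, 10) = 10
d (MAX): max(7, -12, 2, 10) = 10
Q (MIN): min(-18, 10) = -18
top (MAX): max(-5, -18) = -5
At top, MAX picks P (highest: -5).
At P, MIN picks b (lowest: -5).
At b, MAX picks h (highest: -5).
At h, MIN picks ab (lowest: -5).
Terminal value -5.

ab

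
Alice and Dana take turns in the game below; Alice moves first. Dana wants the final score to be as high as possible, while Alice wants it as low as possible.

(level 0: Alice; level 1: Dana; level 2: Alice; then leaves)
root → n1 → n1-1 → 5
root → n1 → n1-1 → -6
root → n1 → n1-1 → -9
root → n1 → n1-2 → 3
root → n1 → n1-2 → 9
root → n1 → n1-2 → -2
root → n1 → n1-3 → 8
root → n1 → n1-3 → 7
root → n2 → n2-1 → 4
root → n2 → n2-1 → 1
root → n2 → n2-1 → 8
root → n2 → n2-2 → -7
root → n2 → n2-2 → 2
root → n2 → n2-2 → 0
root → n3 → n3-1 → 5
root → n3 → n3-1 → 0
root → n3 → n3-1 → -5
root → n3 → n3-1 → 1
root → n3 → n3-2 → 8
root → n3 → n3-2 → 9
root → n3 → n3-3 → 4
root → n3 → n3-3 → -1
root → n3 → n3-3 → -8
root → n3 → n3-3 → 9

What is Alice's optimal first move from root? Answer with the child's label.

n1-1 (Alice): min(5, -6, -9) = -9
n1-2 (Alice): min(3, 9, -2) = -2
n1-3 (Alice): min(8, 7) = 7
n1 (Dana): max(-9, -2, 7) = 7
n2-1 (Alice): min(4, 1, 8) = 1
n2-2 (Alice): min(-7, 2, 0) = -7
n2 (Dana): max(1, -7) = 1
n3-1 (Alice): min(5, 0, -5, 1) = -5
n3-2 (Alice): min(8, 9) = 8
n3-3 (Alice): min(4, -1, -8, 9) = -8
n3 (Dana): max(-5, 8, -8) = 8
root (Alice): min(7, 1, 8) = 1
Alice at root wants the lowest of {n1=7, n2=1, n3=8}, so chooses n2.

n2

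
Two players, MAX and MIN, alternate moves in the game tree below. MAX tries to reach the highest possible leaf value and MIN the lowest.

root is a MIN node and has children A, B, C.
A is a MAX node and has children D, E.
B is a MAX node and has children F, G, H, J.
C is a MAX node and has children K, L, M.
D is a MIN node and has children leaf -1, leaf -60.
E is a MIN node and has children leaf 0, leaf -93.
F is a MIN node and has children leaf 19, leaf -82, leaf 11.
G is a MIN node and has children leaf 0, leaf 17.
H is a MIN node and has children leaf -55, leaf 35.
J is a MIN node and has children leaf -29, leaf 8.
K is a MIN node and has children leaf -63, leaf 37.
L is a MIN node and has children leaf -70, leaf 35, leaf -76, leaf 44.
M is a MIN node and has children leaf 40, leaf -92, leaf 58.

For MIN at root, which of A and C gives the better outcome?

C

D (MIN): min(-1, -60) = -60
E (MIN): min(0, -93) = -93
A (MAX): max(-60, -93) = -60
K (MIN): min(-63, 37) = -63
L (MIN): min(-70, 35, -76, 44) = -76
M (MIN): min(40, -92, 58) = -92
C (MAX): max(-63, -76, -92) = -63
MIN prefers the lower value; A=-60, C=-63. C is better since -63 < -60.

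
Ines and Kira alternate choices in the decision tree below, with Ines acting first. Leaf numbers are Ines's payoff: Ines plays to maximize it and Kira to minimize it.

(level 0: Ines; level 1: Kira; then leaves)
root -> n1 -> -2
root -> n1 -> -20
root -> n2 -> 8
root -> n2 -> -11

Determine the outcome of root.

-11

n1 (Kira): min(-2, -20) = -20
n2 (Kira): min(8, -11) = -11
root (Ines): max(-20, -11) = -11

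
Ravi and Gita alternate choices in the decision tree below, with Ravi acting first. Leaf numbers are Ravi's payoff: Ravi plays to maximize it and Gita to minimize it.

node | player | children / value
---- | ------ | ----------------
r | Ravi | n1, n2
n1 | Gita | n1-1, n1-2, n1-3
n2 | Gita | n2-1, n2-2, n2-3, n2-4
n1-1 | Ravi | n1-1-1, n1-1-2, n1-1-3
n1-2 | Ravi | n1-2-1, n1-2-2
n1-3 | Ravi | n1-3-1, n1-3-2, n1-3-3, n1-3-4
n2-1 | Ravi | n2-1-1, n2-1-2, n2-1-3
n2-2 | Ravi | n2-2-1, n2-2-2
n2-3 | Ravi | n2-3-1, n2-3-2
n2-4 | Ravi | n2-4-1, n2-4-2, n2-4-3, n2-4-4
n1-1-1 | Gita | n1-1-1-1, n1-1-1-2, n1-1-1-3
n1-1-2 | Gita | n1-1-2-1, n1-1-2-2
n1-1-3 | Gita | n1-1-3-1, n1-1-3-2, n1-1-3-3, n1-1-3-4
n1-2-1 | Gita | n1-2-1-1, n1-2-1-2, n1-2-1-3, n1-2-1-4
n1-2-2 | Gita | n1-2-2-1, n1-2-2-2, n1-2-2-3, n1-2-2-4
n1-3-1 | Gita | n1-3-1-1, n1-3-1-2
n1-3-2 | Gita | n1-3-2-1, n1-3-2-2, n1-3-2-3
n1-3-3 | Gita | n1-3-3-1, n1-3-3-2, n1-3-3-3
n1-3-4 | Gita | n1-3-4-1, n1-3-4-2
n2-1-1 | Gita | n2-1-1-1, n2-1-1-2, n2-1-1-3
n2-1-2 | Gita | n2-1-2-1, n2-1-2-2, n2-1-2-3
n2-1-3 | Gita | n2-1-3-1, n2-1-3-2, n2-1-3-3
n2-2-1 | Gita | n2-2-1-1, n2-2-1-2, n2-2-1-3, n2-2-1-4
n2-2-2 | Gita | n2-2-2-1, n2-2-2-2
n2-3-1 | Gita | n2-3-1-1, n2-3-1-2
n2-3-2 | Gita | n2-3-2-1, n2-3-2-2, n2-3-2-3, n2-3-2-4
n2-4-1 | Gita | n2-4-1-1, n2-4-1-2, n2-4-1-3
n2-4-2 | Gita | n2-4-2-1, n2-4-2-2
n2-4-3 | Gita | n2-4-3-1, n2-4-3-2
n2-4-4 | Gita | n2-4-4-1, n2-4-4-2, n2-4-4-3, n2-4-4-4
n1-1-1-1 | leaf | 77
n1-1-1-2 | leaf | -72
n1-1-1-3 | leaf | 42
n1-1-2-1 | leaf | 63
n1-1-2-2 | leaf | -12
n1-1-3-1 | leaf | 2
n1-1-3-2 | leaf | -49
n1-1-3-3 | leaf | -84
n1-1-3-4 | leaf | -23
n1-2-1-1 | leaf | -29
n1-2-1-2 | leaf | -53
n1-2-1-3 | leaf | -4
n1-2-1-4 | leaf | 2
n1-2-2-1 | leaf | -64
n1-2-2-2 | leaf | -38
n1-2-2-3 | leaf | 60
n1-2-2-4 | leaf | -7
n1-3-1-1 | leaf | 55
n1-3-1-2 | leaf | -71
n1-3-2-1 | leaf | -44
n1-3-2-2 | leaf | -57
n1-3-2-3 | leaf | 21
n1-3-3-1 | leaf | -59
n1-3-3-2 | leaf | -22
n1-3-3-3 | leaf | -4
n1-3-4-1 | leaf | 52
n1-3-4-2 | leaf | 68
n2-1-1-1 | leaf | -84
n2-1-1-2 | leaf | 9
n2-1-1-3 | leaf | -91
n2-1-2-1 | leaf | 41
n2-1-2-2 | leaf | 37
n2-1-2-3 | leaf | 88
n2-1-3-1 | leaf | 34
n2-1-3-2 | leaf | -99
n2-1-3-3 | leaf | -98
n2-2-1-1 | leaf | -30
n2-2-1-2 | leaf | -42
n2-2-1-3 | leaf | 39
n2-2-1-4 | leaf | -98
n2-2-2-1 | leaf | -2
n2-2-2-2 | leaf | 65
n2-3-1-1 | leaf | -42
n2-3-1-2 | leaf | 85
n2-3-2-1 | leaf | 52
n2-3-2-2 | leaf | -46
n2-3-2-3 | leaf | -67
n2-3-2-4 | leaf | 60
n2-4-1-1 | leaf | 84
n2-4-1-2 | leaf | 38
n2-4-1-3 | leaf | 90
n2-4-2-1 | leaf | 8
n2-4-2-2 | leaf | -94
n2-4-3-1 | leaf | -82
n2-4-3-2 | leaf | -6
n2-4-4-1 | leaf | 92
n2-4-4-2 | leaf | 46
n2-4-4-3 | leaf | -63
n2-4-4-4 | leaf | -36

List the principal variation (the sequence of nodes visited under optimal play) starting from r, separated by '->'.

r -> n2 -> n2-3 -> n2-3-1 -> n2-3-1-1

n1-1-1 (Gita): min(77, -72, 42) = -72
n1-1-2 (Gita): min(63, -12) = -12
n1-1-3 (Gita): min(2, -49, -84, -23) = -84
n1-1 (Ravi): max(-72, -12, -84) = -12
n1-2-1 (Gita): min(-29, -53, -4, 2) = -53
n1-2-2 (Gita): min(-64, -38, 60, -7) = -64
n1-2 (Ravi): max(-53, -64) = -53
n1-3-1 (Gita): min(55, -71) = -71
n1-3-2 (Gita): min(-44, -57, 21) = -57
n1-3-3 (Gita): min(-59, -22, -4) = -59
n1-3-4 (Gita): min(52, 68) = 52
n1-3 (Ravi): max(-71, -57, -59, 52) = 52
n1 (Gita): min(-12, -53, 52) = -53
n2-1-1 (Gita): min(-84, 9, -91) = -91
n2-1-2 (Gita): min(41, 37, 88) = 37
n2-1-3 (Gita): min(34, -99, -98) = -99
n2-1 (Ravi): max(-91, 37, -99) = 37
n2-2-1 (Gita): min(-30, -42, 39, -98) = -98
n2-2-2 (Gita): min(-2, 65) = -2
n2-2 (Ravi): max(-98, -2) = -2
n2-3-1 (Gita): min(-42, 85) = -42
n2-3-2 (Gita): min(52, -46, -67, 60) = -67
n2-3 (Ravi): max(-42, -67) = -42
n2-4-1 (Gita): min(84, 38, 90) = 38
n2-4-2 (Gita): min(8, -94) = -94
n2-4-3 (Gita): min(-82, -6) = -82
n2-4-4 (Gita): min(92, 46, -63, -36) = -63
n2-4 (Ravi): max(38, -94, -82, -63) = 38
n2 (Gita): min(37, -2, -42, 38) = -42
r (Ravi): max(-53, -42) = -42
At r, Ravi picks n2 (highest: -42).
At n2, Gita picks n2-3 (lowest: -42).
At n2-3, Ravi picks n2-3-1 (highest: -42).
At n2-3-1, Gita picks n2-3-1-1 (lowest: -42).
Terminal value -42.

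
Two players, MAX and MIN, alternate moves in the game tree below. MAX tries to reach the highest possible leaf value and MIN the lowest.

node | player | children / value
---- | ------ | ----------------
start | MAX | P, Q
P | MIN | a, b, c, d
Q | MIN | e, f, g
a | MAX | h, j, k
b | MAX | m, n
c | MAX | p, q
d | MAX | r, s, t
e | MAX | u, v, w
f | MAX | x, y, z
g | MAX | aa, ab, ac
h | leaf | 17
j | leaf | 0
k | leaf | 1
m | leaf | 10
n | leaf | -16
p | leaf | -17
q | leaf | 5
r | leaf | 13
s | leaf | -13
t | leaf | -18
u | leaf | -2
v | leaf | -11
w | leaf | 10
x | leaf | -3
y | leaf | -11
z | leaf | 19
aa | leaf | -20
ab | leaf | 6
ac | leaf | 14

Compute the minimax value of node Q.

10

e (MAX): max(-2, -11, 10) = 10
f (MAX): max(-3, -11, 19) = 19
g (MAX): max(-20, 6, 14) = 14
Q (MIN): min(10, 19, 14) = 10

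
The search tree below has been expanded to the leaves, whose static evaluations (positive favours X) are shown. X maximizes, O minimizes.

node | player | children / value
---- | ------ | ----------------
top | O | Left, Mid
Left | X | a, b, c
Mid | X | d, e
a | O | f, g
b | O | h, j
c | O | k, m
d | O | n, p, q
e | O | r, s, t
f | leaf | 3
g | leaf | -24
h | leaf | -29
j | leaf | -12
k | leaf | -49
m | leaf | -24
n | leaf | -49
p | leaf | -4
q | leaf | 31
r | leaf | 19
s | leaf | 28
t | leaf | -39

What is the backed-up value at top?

-39

a (O): min(3, -24) = -24
b (O): min(-29, -12) = -29
c (O): min(-49, -24) = -49
Left (X): max(-24, -29, -49) = -24
d (O): min(-49, -4, 31) = -49
e (O): min(19, 28, -39) = -39
Mid (X): max(-49, -39) = -39
top (O): min(-24, -39) = -39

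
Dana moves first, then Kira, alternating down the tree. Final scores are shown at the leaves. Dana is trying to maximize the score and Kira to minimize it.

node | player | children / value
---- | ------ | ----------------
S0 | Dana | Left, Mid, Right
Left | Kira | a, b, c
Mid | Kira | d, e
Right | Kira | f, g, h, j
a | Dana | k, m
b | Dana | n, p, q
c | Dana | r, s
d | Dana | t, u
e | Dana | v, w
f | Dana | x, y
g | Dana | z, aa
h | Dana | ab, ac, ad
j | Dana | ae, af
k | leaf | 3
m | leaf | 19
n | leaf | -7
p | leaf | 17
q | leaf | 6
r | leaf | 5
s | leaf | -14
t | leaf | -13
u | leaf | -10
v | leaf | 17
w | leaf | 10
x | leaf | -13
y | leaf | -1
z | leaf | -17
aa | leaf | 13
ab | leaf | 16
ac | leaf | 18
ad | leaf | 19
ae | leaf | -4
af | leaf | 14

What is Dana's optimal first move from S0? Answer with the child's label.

a (Dana): max(3, 19) = 19
b (Dana): max(-7, 17, 6) = 17
c (Dana): max(5, -14) = 5
Left (Kira): min(19, 17, 5) = 5
d (Dana): max(-13, -10) = -10
e (Dana): max(17, 10) = 17
Mid (Kira): min(-10, 17) = -10
f (Dana): max(-13, -1) = -1
g (Dana): max(-17, 13) = 13
h (Dana): max(16, 18, 19) = 19
j (Dana): max(-4, 14) = 14
Right (Kira): min(-1, 13, 19, 14) = -1
S0 (Dana): max(5, -10, -1) = 5
Dana at S0 wants the highest of {Left=5, Mid=-10, Right=-1}, so chooses Left.

Left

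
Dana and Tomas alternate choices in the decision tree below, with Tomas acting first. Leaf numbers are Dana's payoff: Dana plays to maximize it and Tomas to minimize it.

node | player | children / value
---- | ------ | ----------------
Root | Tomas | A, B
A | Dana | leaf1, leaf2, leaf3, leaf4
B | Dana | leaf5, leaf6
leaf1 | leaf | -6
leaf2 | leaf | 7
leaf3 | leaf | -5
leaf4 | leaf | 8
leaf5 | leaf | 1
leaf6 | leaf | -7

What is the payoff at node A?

A (Dana): max(-6, 7, -5, 8) = 8

8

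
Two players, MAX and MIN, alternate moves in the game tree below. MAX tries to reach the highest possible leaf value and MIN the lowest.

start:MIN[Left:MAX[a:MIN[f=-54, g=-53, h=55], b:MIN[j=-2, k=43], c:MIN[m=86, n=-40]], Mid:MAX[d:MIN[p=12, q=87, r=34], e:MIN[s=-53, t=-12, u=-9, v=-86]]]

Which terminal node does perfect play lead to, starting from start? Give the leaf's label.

j

a (MIN): min(-54, -53, 55) = -54
b (MIN): min(-2, 43) = -2
c (MIN): min(86, -40) = -40
Left (MAX): max(-54, -2, -40) = -2
d (MIN): min(12, 87, 34) = 12
e (MIN): min(-53, -12, -9, -86) = -86
Mid (MAX): max(12, -86) = 12
start (MIN): min(-2, 12) = -2
At start, MIN picks Left (lowest: -2).
At Left, MAX picks b (highest: -2).
At b, MIN picks j (lowest: -2).
Terminal value -2.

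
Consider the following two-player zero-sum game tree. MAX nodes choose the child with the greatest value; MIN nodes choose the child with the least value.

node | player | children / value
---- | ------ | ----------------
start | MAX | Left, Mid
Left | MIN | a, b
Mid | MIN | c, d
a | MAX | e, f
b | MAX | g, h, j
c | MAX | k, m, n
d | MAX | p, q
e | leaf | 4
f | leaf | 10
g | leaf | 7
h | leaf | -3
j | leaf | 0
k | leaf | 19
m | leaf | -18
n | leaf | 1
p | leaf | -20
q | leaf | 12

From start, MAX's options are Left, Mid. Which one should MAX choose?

a (MAX): max(4, 10) = 10
b (MAX): max(7, -3, 0) = 7
Left (MIN): min(10, 7) = 7
c (MAX): max(19, -18, 1) = 19
d (MAX): max(-20, 12) = 12
Mid (MIN): min(19, 12) = 12
start (MAX): max(7, 12) = 12
MAX at start wants the highest of {Left=7, Mid=12}, so chooses Mid.

Mid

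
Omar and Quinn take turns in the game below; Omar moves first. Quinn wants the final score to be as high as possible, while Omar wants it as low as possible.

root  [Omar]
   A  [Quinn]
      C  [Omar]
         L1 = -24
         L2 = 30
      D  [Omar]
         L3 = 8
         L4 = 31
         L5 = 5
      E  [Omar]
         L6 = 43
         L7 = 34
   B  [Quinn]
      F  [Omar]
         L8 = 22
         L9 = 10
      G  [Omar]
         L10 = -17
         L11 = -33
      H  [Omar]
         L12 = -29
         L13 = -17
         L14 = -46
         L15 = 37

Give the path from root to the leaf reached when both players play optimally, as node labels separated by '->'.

C (Omar): min(-24, 30) = -24
D (Omar): min(8, 31, 5) = 5
E (Omar): min(43, 34) = 34
A (Quinn): max(-24, 5, 34) = 34
F (Omar): min(22, 10) = 10
G (Omar): min(-17, -33) = -33
H (Omar): min(-29, -17, -46, 37) = -46
B (Quinn): max(10, -33, -46) = 10
root (Omar): min(34, 10) = 10
At root, Omar picks B (lowest: 10).
At B, Quinn picks F (highest: 10).
At F, Omar picks L9 (lowest: 10).
Terminal value 10.

root -> B -> F -> L9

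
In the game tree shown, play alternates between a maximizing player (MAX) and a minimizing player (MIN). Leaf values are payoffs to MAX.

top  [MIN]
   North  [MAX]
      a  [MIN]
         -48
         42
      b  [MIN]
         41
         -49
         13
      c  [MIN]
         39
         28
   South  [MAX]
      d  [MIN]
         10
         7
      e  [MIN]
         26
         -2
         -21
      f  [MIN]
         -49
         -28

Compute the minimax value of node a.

a (MIN): min(-48, 42) = -48

-48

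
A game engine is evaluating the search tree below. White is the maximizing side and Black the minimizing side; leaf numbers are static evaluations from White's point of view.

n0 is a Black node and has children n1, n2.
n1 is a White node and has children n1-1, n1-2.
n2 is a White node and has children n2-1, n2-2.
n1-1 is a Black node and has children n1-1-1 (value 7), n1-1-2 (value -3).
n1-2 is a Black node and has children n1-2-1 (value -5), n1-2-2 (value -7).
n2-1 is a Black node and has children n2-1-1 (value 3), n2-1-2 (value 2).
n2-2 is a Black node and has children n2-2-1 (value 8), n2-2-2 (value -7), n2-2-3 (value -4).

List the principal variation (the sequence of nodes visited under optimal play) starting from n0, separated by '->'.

n1-1 (Black): min(7, -3) = -3
n1-2 (Black): min(-5, -7) = -7
n1 (White): max(-3, -7) = -3
n2-1 (Black): min(3, 2) = 2
n2-2 (Black): min(8, -7, -4) = -7
n2 (White): max(2, -7) = 2
n0 (Black): min(-3, 2) = -3
At n0, Black picks n1 (lowest: -3).
At n1, White picks n1-1 (highest: -3).
At n1-1, Black picks n1-1-2 (lowest: -3).
Terminal value -3.

n0 -> n1 -> n1-1 -> n1-1-2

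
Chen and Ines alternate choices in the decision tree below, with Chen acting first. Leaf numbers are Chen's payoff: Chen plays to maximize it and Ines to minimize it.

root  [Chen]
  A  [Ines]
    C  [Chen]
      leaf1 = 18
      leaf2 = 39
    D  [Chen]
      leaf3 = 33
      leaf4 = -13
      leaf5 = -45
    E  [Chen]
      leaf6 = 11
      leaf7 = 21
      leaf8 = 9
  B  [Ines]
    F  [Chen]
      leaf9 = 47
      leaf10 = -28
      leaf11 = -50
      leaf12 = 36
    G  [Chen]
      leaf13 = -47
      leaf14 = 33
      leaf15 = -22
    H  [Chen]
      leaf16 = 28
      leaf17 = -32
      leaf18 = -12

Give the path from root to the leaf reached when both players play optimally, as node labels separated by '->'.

root -> B -> H -> leaf16

C (Chen): max(18, 39) = 39
D (Chen): max(33, -13, -45) = 33
E (Chen): max(11, 21, 9) = 21
A (Ines): min(39, 33, 21) = 21
F (Chen): max(47, -28, -50, 36) = 47
G (Chen): max(-47, 33, -22) = 33
H (Chen): max(28, -32, -12) = 28
B (Ines): min(47, 33, 28) = 28
root (Chen): max(21, 28) = 28
At root, Chen picks B (highest: 28).
At B, Ines picks H (lowest: 28).
At H, Chen picks leaf16 (highest: 28).
Terminal value 28.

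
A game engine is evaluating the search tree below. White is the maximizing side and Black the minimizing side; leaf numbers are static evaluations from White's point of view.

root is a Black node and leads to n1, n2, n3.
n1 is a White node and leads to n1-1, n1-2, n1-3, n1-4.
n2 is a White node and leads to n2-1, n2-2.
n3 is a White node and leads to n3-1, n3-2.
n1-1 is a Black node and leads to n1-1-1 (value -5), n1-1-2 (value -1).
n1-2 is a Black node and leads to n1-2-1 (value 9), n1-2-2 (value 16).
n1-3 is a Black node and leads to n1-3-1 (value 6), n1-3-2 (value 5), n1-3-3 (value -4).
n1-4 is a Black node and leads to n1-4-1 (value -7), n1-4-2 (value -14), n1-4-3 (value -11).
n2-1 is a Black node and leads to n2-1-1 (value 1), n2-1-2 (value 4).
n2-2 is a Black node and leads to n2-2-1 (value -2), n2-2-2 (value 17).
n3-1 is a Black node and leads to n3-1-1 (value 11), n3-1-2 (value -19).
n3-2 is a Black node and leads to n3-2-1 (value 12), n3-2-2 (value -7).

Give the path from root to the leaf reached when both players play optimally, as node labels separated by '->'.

n1-1 (Black): min(-5, -1) = -5
n1-2 (Black): min(9, 16) = 9
n1-3 (Black): min(6, 5, -4) = -4
n1-4 (Black): min(-7, -14, -11) = -14
n1 (White): max(-5, 9, -4, -14) = 9
n2-1 (Black): min(1, 4) = 1
n2-2 (Black): min(-2, 17) = -2
n2 (White): max(1, -2) = 1
n3-1 (Black): min(11, -19) = -19
n3-2 (Black): min(12, -7) = -7
n3 (White): max(-19, -7) = -7
root (Black): min(9, 1, -7) = -7
At root, Black picks n3 (lowest: -7).
At n3, White picks n3-2 (highest: -7).
At n3-2, Black picks n3-2-2 (lowest: -7).
Terminal value -7.

root -> n3 -> n3-2 -> n3-2-2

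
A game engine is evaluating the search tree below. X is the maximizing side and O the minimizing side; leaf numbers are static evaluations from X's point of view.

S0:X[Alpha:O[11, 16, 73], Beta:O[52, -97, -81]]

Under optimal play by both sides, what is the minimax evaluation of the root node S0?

11

Alpha (O): min(11, 16, 73) = 11
Beta (O): min(52, -97, -81) = -97
S0 (X): max(11, -97) = 11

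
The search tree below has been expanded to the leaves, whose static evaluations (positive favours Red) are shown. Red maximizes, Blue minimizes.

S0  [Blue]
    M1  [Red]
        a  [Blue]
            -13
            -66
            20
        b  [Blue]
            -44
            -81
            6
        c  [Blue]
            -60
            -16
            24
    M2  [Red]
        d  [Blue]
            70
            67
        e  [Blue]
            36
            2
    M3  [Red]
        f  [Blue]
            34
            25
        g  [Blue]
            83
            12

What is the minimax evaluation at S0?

a (Blue): min(-13, -66, 20) = -66
b (Blue): min(-44, -81, 6) = -81
c (Blue): min(-60, -16, 24) = -60
M1 (Red): max(-66, -81, -60) = -60
d (Blue): min(70, 67) = 67
e (Blue): min(36, 2) = 2
M2 (Red): max(67, 2) = 67
f (Blue): min(34, 25) = 25
g (Blue): min(83, 12) = 12
M3 (Red): max(25, 12) = 25
S0 (Blue): min(-60, 67, 25) = -60

-60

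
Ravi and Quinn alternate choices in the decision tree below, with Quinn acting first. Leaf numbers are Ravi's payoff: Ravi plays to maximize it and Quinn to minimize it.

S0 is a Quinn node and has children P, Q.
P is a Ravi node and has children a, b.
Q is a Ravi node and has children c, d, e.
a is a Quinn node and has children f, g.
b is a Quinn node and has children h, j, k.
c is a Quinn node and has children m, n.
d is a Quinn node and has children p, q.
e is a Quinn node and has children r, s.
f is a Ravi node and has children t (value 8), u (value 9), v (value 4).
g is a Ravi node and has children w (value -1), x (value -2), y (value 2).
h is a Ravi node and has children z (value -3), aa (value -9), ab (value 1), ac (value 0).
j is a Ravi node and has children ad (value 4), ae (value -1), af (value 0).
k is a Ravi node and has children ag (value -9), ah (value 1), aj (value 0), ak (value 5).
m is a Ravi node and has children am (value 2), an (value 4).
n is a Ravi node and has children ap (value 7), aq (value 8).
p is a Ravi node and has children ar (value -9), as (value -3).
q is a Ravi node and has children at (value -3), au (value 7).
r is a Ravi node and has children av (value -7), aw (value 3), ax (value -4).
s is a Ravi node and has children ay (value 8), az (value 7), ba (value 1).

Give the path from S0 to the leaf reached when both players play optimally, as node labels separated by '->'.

f (Ravi): max(8, 9, 4) = 9
g (Ravi): max(-1, -2, 2) = 2
a (Quinn): min(9, 2) = 2
h (Ravi): max(-3, -9, 1, 0) = 1
j (Ravi): max(4, -1, 0) = 4
k (Ravi): max(-9, 1, 0, 5) = 5
b (Quinn): min(1, 4, 5) = 1
P (Ravi): max(2, 1) = 2
m (Ravi): max(2, 4) = 4
n (Ravi): max(7, 8) = 8
c (Quinn): min(4, 8) = 4
p (Ravi): max(-9, -3) = -3
q (Ravi): max(-3, 7) = 7
d (Quinn): min(-3, 7) = -3
r (Ravi): max(-7, 3, -4) = 3
s (Ravi): max(8, 7, 1) = 8
e (Quinn): min(3, 8) = 3
Q (Ravi): max(4, -3, 3) = 4
S0 (Quinn): min(2, 4) = 2
At S0, Quinn picks P (lowest: 2).
At P, Ravi picks a (highest: 2).
At a, Quinn picks g (lowest: 2).
At g, Ravi picks y (highest: 2).
Terminal value 2.

S0 -> P -> a -> g -> y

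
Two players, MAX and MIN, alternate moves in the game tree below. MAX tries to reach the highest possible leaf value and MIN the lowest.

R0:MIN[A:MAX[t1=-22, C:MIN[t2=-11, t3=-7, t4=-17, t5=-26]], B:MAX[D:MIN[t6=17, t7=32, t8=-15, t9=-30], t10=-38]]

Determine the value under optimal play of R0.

C (MIN): min(-11, -7, -17, -26) = -26
A (MAX): max(-22, -26) = -22
D (MIN): min(17, 32, -15, -30) = -30
B (MAX): max(-30, -38) = -30
R0 (MIN): min(-22, -30) = -30

-30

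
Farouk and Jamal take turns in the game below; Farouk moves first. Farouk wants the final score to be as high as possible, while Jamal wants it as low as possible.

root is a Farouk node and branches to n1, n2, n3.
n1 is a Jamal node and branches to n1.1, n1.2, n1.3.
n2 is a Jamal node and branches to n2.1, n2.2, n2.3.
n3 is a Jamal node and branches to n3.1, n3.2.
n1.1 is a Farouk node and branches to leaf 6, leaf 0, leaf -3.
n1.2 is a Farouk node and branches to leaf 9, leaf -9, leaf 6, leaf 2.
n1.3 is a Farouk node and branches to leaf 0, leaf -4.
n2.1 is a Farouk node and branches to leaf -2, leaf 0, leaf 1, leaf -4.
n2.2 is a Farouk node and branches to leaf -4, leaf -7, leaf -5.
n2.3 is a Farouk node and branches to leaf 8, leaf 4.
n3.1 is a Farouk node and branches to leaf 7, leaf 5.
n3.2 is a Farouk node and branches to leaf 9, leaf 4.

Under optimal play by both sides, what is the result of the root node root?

n1.1 (Farouk): max(6, 0, -3) = 6
n1.2 (Farouk): max(9, -9, 6, 2) = 9
n1.3 (Farouk): max(0, -4) = 0
n1 (Jamal): min(6, 9, 0) = 0
n2.1 (Farouk): max(-2, 0, 1, -4) = 1
n2.2 (Farouk): max(-4, -7, -5) = -4
n2.3 (Farouk): max(8, 4) = 8
n2 (Jamal): min(1, -4, 8) = -4
n3.1 (Farouk): max(7, 5) = 7
n3.2 (Farouk): max(9, 4) = 9
n3 (Jamal): min(7, 9) = 7
root (Farouk): max(0, -4, 7) = 7

7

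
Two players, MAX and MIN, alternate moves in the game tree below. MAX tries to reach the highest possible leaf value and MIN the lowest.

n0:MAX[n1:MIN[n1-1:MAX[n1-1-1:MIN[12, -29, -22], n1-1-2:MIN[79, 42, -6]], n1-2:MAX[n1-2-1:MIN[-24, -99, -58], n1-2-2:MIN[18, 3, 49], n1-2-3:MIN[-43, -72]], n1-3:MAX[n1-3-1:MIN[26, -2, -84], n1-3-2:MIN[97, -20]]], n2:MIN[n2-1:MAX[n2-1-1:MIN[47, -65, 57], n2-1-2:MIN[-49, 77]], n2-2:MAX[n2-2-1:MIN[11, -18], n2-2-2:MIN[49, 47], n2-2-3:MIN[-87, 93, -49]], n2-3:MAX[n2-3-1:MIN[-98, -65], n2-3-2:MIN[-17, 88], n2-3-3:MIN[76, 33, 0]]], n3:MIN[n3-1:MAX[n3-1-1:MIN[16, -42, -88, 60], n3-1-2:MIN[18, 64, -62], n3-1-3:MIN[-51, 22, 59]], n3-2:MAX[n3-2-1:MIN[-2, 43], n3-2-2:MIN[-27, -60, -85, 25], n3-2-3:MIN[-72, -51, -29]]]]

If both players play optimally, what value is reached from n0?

-20

n1-1-1 (MIN): min(12, -29, -22) = -29
n1-1-2 (MIN): min(79, 42, -6) = -6
n1-1 (MAX): max(-29, -6) = -6
n1-2-1 (MIN): min(-24, -99, -58) = -99
n1-2-2 (MIN): min(18, 3, 49) = 3
n1-2-3 (MIN): min(-43, -72) = -72
n1-2 (MAX): max(-99, 3, -72) = 3
n1-3-1 (MIN): min(26, -2, -84) = -84
n1-3-2 (MIN): min(97, -20) = -20
n1-3 (MAX): max(-84, -20) = -20
n1 (MIN): min(-6, 3, -20) = -20
n2-1-1 (MIN): min(47, -65, 57) = -65
n2-1-2 (MIN): min(-49, 77) = -49
n2-1 (MAX): max(-65, -49) = -49
n2-2-1 (MIN): min(11, -18) = -18
n2-2-2 (MIN): min(49, 47) = 47
n2-2-3 (MIN): min(-87, 93, -49) = -87
n2-2 (MAX): max(-18, 47, -87) = 47
n2-3-1 (MIN): min(-98, -65) = -98
n2-3-2 (MIN): min(-17, 88) = -17
n2-3-3 (MIN): min(76, 33, 0) = 0
n2-3 (MAX): max(-98, -17, 0) = 0
n2 (MIN): min(-49, 47, 0) = -49
n3-1-1 (MIN): min(16, -42, -88, 60) = -88
n3-1-2 (MIN): min(18, 64, -62) = -62
n3-1-3 (MIN): min(-51, 22, 59) = -51
n3-1 (MAX): max(-88, -62, -51) = -51
n3-2-1 (MIN): min(-2, 43) = -2
n3-2-2 (MIN): min(-27, -60, -85, 25) = -85
n3-2-3 (MIN): min(-72, -51, -29) = -72
n3-2 (MAX): max(-2, -85, -72) = -2
n3 (MIN): min(-51, -2) = -51
n0 (MAX): max(-20, -49, -51) = -20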